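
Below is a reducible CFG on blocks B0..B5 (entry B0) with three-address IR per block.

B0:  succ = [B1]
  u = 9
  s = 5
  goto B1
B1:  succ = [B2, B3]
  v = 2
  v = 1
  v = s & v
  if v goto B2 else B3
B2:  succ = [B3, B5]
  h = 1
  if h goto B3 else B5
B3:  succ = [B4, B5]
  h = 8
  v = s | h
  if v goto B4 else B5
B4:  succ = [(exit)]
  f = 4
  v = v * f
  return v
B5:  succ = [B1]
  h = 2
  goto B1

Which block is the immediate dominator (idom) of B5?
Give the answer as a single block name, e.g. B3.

idom tree: B1←B0 B2←B1 B3←B1 B4←B3 B5←B1
Dom at joins:
  B1: preds {B0,B5}: {B0} ∩ {B0,B1,B5} = {B0}; idom=B0
  B3: preds {B1,B2}: {B0,B1} ∩ {B0,B1,B2} = {B0,B1}; idom=B1
  B5: preds {B2,B3}: {B0,B1,B2} ∩ {B0,B1,B3} = {B0,B1}; idom=B1

idom(B5) = B1

Answer: B1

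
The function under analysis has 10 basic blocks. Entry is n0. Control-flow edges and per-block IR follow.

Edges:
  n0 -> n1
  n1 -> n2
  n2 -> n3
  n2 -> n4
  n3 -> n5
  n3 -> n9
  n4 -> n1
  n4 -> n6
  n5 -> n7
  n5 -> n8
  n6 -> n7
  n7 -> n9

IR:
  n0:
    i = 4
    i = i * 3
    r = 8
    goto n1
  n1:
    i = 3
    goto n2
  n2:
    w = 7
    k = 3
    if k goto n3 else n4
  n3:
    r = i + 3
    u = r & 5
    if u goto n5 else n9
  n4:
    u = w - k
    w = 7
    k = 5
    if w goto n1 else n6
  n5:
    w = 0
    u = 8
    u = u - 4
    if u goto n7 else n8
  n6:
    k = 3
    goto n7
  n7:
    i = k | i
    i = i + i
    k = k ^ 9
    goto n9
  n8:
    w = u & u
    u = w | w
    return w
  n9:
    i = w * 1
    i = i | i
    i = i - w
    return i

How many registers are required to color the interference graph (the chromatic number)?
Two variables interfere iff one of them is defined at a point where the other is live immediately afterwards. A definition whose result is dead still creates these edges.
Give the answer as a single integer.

Per-block:
  n0 def {i,r} use ∅
  n1 def {i} use ∅
  n2 def {k,w} use ∅
  n3 def {r,u} use {i}
  n4 def {k,u,w} use {k,w}
  n5 def {u,w} use ∅
  n6 def {k} use ∅
  n7 def {i,k} use {i,k}
  n8 def {u,w} use {u}
  n9 def {i} use {w}

Backward fixpoint:
  n0 li=∅ lo=∅
  n1 li=∅ lo={i}
  n2 li={i} lo={i,k,w}
  n3 li={i,k,w} lo={i,k,w}
  n4 li={i,k,w} lo={i,w}
  n5 li={i,k} lo={i,k,u,w}
  n6 li={i,w} lo={i,k,w}
  n7 li={i,k,w} lo={w}
  n8 li={u} lo=∅
  n9 li={w} lo=∅

Interfere edges:
  i — {k,r,u,w}
  k — {i,r,u,w}
  r — {i,k,w}
  u — {i,k,w}
  w — {i,k,r,u}

Chromatic number:
  clique {i,k,r,w} ⇒ need ≥ 4
  4-colouring: R0={i}  R1={k}  R2={w}  R3={r,u}
  χ = 4

Answer: 4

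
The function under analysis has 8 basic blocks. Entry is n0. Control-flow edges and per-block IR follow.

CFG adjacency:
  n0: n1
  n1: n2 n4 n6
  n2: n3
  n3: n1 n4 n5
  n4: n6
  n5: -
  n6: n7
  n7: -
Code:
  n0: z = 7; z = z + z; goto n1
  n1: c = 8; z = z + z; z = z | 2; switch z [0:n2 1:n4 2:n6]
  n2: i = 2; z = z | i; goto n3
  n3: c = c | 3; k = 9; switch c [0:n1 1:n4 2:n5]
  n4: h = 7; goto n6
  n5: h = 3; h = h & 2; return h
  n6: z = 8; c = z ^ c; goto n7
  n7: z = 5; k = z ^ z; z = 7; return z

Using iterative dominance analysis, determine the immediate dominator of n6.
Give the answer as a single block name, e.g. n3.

idom tree: n1←n0 n2←n1 n3←n2 n4←n1 n5←n3 n6←n1 n7←n6
Join-block Dom:
  n1: preds {n0,n3}: {n0} ∩ {n0,n1,n2,n3} = {n0}; idom=n0
  n4: preds {n1,n3}: {n0,n1} ∩ {n0,n1,n2,n3} = {n0,n1}; idom=n1
  n6: preds {n1,n4}: {n0,n1} ∩ {n0,n1,n4} = {n0,n1}; idom=n1

idom(n6) = n1

Answer: n1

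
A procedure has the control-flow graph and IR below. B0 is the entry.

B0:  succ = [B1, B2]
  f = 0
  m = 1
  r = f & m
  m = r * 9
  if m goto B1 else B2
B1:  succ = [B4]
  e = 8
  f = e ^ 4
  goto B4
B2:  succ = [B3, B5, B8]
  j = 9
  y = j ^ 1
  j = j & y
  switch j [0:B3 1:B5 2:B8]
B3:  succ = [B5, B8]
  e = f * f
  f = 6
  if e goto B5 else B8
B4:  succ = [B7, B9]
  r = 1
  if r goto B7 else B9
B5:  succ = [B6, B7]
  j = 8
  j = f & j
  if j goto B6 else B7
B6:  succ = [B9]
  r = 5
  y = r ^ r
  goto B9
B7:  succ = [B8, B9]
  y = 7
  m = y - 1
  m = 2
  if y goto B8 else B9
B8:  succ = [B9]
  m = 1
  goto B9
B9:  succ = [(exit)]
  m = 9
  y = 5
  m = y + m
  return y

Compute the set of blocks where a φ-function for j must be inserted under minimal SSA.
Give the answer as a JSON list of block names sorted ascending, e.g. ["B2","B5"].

Answer: ["B7", "B8", "B9"]

Working:
idom tree: B1←B0 B2←B0 B3←B2 B4←B1 B5←B2 B6←B5 B7←B0 B8←B0 B9←B0
Join-block Dom:
  B5: preds {B2,B3}: {B0,B2} ∩ {B0,B2,B3} = {B0,B2}; idom=B2
  B7: preds {B4,B5}: {B0,B1,B4} ∩ {B0,B2,B5} = {B0}; idom=B0
  B8: preds {B2,B3,B7}: {B0,B2} ∩ {B0,B2,B3} ∩ {B0,B7} = {B0}; idom=B0
  B9: preds {B4,B6,B7,B8}: {B0,B1,B4} ∩ {B0,B2,B5,B6} ∩ {B0,B7} ∩ {B0,B8} = {B0}; idom=B0

DF derivation:
  join B5 pred B2: · stop@B2
  join B5 pred B3: B3 stop@B2
  join B7 pred B4: B4→B1 stop@B0
  join B7 pred B5: B5→B2 stop@B0
  join B8 pred B2: B2 stop@B0
  join B8 pred B3: B3→B2 stop@B0
  join B8 pred B7: B7 stop@B0
  join B9 pred B4: B4→B1 stop@B0
  join B9 pred B6: B6→B5→B2 stop@B0
  join B9 pred B7: B7 stop@B0
  join B9 pred B8: B8 stop@B0
  B0 → ∅
  B1 → {B7,B9}
  B2 → {B7,B8,B9}
  B3 → {B5,B8}
  B4 → {B7,B9}
  B5 → {B7,B9}
  B6 → {B9}
  B7 → {B8,B9}
  B8 → {B9}
  B9 → ∅

φ for j: defs {B2,B5}
  DF⁺ = {B7,B8,B9}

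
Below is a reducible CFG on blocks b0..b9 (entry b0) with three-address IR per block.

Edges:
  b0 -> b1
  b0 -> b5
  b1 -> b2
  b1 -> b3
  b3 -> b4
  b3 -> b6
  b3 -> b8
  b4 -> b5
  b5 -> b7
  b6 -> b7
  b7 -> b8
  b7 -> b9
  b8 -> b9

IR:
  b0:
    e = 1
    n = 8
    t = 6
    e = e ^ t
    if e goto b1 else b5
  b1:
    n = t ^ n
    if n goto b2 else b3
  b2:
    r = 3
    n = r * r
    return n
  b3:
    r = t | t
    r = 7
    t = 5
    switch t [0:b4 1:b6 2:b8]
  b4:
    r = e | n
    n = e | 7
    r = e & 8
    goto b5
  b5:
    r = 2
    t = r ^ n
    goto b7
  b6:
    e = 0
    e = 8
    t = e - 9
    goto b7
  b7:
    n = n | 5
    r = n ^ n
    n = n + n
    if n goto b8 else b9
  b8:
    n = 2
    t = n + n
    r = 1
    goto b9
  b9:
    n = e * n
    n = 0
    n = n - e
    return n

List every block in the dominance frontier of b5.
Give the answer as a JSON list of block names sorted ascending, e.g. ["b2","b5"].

Answer: ["b7"]

Working:
idom tree: b1←b0 b2←b1 b3←b1 b4←b3 b5←b0 b6←b3 b7←b0 b8←b0 b9←b0
Dom∩ at merges:
  b5: preds {b0,b4}: {b0} ∩ {b0,b1,b3,b4} = {b0}; idom=b0
  b7: preds {b5,b6}: {b0,b5} ∩ {b0,b1,b3,b6} = {b0}; idom=b0
  b8: preds {b3,b7}: {b0,b1,b3} ∩ {b0,b7} = {b0}; idom=b0
  b9: preds {b7,b8}: {b0,b7} ∩ {b0,b8} = {b0}; idom=b0

DF walk-up:
  join b5 pred b0: · stop@b0
  join b5 pred b4: b4→b3→b1 stop@b0
  join b7 pred b5: b5 stop@b0
  join b7 pred b6: b6→b3→b1 stop@b0
  join b8 pred b3: b3→b1 stop@b0
  join b8 pred b7: b7 stop@b0
  join b9 pred b7: b7 stop@b0
  join b9 pred b8: b8 stop@b0
  b0 → ∅
  b1 → {b5,b7,b8}
  b2 → ∅
  b3 → {b5,b7,b8}
  b4 → {b5}
  b5 → {b7}
  b6 → {b7}
  b7 → {b8,b9}
  b8 → {b9}
  b9 → ∅

DF(b5) = ["b7"]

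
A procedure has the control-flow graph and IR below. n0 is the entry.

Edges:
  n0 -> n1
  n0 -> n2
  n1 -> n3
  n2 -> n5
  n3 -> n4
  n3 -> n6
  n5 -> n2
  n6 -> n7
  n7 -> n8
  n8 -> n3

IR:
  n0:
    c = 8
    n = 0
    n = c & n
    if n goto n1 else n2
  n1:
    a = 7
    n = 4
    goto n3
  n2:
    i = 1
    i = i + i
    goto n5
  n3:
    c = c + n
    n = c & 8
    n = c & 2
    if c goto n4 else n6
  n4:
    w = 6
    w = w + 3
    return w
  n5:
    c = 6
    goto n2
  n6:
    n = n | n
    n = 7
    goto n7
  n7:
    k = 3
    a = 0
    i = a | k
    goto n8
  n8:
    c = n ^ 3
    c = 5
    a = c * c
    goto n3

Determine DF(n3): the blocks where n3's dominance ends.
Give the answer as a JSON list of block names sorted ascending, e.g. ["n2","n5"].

Answer: ["n3"]

Analysis:
idom tree: n1←n0 n2←n0 n3←n1 n4←n3 n5←n2 n6←n3 n7←n6 n8←n7
Join-block Dom:
  n2: preds {n0,n5}: {n0} ∩ {n0,n2,n5} = {n0}; idom=n0
  n3: preds {n1,n8}: {n0,n1} ∩ {n0,n1,n3,n6,n7,n8} = {n0,n1}; idom=n1

DF derivation:
  n2←n0: walk · to n0
  n2←n5: walk n5→n2 to n0
  n3←n1: walk · to n1
  n3←n8: walk n8→n7→n6→n3 to n1
  n0 → ∅
  n1 → ∅
  n2 → {n2}
  n3 → {n3}
  n4 → ∅
  n5 → {n2}
  n6 → {n3}
  n7 → {n3}
  n8 → {n3}

DF(n3) = ["n3"]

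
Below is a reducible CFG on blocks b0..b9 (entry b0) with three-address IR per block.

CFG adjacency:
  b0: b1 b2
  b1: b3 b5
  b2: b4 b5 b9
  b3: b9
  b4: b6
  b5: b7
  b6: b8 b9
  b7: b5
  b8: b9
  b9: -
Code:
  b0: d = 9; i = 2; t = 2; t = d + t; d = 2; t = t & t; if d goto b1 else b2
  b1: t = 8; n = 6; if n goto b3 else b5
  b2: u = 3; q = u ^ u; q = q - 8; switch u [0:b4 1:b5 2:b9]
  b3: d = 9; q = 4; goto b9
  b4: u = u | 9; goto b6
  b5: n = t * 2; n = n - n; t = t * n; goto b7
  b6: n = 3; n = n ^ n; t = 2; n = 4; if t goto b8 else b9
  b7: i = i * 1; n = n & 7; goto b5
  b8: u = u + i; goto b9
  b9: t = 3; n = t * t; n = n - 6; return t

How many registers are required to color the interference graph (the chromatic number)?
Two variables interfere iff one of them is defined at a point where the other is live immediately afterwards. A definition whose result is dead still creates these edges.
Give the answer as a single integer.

Per-block:
  b0: def={d,i,t} ue=∅
  b1: def={n,t} ue=∅
  b2: def={q,u} ue=∅
  b3: def={d,q} ue=∅
  b4: def={u} ue={u}
  b5: def={n,t} ue={t}
  b6: def={n,t} ue=∅
  b7: def={i,n} ue={i,n}
  b8: def={u} ue={i,u}
  b9: def={n,t} ue=∅

Backward fixpoint:
  b0 li=∅ lo={i,t}
  b1 li={i} lo={i,t}
  b2 li={i,t} lo={i,t,u}
  b3 li=∅ lo=∅
  b4 li={i,u} lo={i,u}
  b5 li={i,t} lo={i,n,t}
  b6 li={i,u} lo={i,u}
  b7 li={i,n,t} lo={i,t}
  b8 li={i,u} lo=∅
  b9 li=∅ lo=∅

Interfere edges:
  d: {i,t}
  i: {d,n,q,t,u}
  n: {i,t,u}
  q: {i,t,u}
  t: {d,i,n,q,u}
  u: {i,n,q,t}

Registers:
  clique {i,n,t,u} ⇒ need ≥ 4
  assign d→r2 i→r0 n→r3 q→r3 t→r1 u→r2 — no edge inside a register ⇒ χ ≤ 4
  χ = 4

Answer: 4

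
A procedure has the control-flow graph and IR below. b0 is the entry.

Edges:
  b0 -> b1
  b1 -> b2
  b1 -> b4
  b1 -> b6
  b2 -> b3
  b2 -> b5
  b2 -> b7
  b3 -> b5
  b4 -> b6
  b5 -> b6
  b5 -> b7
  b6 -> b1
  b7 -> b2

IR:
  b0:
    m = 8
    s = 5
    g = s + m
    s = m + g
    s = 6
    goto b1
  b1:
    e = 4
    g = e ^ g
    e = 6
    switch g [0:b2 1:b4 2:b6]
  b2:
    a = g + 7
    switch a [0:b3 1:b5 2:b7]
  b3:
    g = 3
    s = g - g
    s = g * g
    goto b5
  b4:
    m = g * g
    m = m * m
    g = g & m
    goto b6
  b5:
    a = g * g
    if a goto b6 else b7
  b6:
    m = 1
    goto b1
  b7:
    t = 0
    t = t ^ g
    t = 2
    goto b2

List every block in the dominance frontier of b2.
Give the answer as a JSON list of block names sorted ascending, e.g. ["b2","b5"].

idom tree: b1←b0 b2←b1 b3←b2 b4←b1 b5←b2 b6←b1 b7←b2
Dom∩ at merges:
  b1: preds {b0,b6}: {b0} ∩ {b0,b1,b6} = {b0}; idom=b0
  b2: preds {b1,b7}: {b0,b1} ∩ {b0,b1,b2,b7} = {b0,b1}; idom=b1
  b5: preds {b2,b3}: {b0,b1,b2} ∩ {b0,b1,b2,b3} = {b0,b1,b2}; idom=b2
  b6: preds {b1,b4,b5}: {b0,b1} ∩ {b0,b1,b4} ∩ {b0,b1,b2,b5} = {b0,b1}; idom=b1
  b7: preds {b2,b5}: {b0,b1,b2} ∩ {b0,b1,b2,b5} = {b0,b1,b2}; idom=b2

Frontier:
  b1←b0: walk · to b0
  b1←b6: walk b6→b1 to b0
  b2←b1: walk · to b1
  b2←b7: walk b7→b2 to b1
  b5←b2: walk · to b2
  b5←b3: walk b3 to b2
  b6←b1: walk · to b1
  b6←b4: walk b4 to b1
  b6←b5: walk b5→b2 to b1
  b7←b2: walk · to b2
  b7←b5: walk b5 to b2
  DF(b0)=∅
  DF(b1)={b1}
  DF(b2)={b2,b6}
  DF(b3)={b5}
  DF(b4)={b6}
  DF(b5)={b6,b7}
  DF(b6)={b1}
  DF(b7)={b2}

DF(b2) = ["b2", "b6"]

Answer: ["b2", "b6"]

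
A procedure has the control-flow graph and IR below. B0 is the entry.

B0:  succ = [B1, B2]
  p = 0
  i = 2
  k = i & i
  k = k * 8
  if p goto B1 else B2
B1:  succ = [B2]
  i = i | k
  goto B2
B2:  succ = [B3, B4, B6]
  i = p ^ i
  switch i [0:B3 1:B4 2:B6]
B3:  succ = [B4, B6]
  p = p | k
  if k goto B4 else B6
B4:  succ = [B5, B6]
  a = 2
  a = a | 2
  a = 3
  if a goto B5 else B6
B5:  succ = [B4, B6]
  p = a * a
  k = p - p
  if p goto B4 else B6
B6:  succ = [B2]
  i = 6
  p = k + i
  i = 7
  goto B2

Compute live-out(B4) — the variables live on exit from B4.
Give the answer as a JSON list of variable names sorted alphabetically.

Block summaries:
  B0: {i,k,p} / ∅
  B1: {i} / {i,k}
  B2: {i} / {i,p}
  B3: {p} / {k,p}
  B4: {a} / ∅
  B5: {k,p} / {a}
  B6: {i,p} / {k}

Live sets:
  B0: in=∅ out={i,k,p}
  B1: in={i,k,p} out={i,k,p}
  B2: in={i,k,p} out={k,p}
  B3: in={k,p} out={k}
  B4: in={k} out={a,k}
  B5: in={a} out={k}
  B6: in={k} out={i,k,p}

live-out(B4) = ["a", "k"]

Answer: ["a", "k"]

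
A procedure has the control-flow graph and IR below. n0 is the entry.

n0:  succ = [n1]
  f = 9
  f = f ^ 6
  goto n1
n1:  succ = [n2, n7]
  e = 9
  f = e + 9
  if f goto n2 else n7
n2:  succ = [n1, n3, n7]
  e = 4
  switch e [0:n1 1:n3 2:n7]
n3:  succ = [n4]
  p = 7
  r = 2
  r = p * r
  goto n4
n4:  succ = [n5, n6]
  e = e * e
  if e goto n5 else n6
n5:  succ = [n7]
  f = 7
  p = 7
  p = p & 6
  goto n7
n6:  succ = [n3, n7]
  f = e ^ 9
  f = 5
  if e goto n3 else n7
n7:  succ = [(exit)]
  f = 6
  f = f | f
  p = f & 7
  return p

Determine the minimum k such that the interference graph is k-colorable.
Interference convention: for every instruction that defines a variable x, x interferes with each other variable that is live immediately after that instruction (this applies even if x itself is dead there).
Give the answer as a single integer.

Block summaries:
  n0 def {f} use ∅
  n1 def {e,f} use ∅
  n2 def {e} use ∅
  n3 def {p,r} use ∅
  n4 def {e} use {e}
  n5 def {f,p} use ∅
  n6 def {f} use {e}
  n7 def {f,p} use ∅

Live sets:
  n0 li=∅ lo=∅
  n1 li=∅ lo=∅
  n2 li=∅ lo={e}
  n3 li={e} lo={e}
  n4 li={e} lo={e}
  n5 li=∅ lo=∅
  n6 li={e} lo={e}
  n7 li=∅ lo=∅

Conflict graph:
  e↔{f,p,r}
  f↔{e}
  p↔{e,r}
  r↔{e,p}

Chromatic number:
  lower bound: {e,p,r} mutually conflict ⇒ χ ≥ 3
  assign e→c0 f→c1 p→c1 r→c2 — no edge inside a register ⇒ χ ≤ 3
  χ = 3

Answer: 3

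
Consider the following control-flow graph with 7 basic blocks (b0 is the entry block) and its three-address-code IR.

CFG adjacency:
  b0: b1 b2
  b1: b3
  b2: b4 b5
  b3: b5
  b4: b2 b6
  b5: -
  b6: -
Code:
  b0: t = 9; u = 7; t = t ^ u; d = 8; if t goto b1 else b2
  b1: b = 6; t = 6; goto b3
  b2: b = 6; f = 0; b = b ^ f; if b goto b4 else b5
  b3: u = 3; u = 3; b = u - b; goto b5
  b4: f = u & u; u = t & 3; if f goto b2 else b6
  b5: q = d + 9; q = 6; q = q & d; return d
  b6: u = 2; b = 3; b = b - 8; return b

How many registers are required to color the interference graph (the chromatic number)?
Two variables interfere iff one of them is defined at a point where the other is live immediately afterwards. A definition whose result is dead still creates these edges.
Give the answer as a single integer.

Block summaries:
  b0: {d,t,u} / ∅
  b1: {b,t} / ∅
  b2: {b,f} / ∅
  b3: {b,u} / {b}
  b4: {f,u} / {t,u}
  b5: {q} / {d}
  b6: {b,u} / ∅

Backward fixpoint:
  b0 li=∅ lo={d,t,u}
  b1 li={d} lo={b,d}
  b2 li={d,t,u} lo={d,t,u}
  b3 li={b,d} lo={d}
  b4 li={d,t,u} lo={d,t,u}
  b5 li={d} lo=∅
  b6 li=∅ lo=∅

Interfere edges:
  b↔{d,f,t,u}
  d↔{b,f,q,t,u}
  f↔{b,d,t,u}
  q↔{d}
  t↔{b,d,f,u}
  u↔{b,d,f,t}

Registers:
  lower bound: {b,d,f,t,u} mutually conflict ⇒ χ ≥ 5
  5-colouring: r0={d}  r1={b,q}  r2={f}  r3={t}  r4={u}
  χ = 5

Answer: 5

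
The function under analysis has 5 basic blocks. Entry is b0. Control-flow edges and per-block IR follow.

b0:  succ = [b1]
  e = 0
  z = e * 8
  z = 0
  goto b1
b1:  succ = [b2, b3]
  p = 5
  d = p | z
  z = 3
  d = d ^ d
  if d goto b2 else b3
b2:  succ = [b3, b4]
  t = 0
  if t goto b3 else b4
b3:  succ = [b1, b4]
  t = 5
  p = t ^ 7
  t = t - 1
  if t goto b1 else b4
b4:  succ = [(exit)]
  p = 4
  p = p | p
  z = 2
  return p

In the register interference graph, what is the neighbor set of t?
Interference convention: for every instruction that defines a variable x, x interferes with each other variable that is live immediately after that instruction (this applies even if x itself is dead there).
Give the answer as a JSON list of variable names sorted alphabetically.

Per-block:
  b0 def {e,z} use ∅
  b1 def {d,p,z} use {z}
  b2 def {t} use ∅
  b3 def {p,t} use ∅
  b4 def {p,z} use ∅

Liveness:
  b0: in=∅ out={z}
  b1: in={z} out={z}
  b2: in={z} out={z}
  b3: in={z} out={z}
  b4: in=∅ out=∅

Conflict graph:
  d↔{z}
  e↔∅
  p↔{t,z}
  t↔{p,z}
  z↔{d,p,t}

N(t) = ["p", "z"]

Answer: ["p", "z"]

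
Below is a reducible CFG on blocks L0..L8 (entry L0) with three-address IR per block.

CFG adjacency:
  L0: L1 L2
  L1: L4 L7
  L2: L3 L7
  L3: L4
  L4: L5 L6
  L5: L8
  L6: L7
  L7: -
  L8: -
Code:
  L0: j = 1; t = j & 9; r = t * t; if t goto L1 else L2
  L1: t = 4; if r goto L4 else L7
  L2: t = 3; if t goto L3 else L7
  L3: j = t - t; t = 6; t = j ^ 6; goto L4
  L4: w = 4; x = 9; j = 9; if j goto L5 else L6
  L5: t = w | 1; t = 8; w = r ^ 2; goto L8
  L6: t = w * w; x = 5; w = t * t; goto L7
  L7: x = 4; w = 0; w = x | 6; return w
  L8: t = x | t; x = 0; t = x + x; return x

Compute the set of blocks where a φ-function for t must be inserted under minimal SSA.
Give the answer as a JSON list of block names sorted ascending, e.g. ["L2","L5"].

idom tree: L1←L0 L2←L0 L3←L2 L4←L0 L5←L4 L6←L4 L7←L0 L8←L5
Dom at joins:
  L4: preds {L1,L3}: {L0,L1} ∩ {L0,L2,L3} = {L0}; idom=L0
  L7: preds {L1,L2,L6}: {L0,L1} ∩ {L0,L2} ∩ {L0,L4,L6} = {L0}; idom=L0

DF walk-up:
  L4←L1: walk L1 to L0
  L4←L3: walk L3→L2 to L0
  L7←L1: walk L1 to L0
  L7←L2: walk L2 to L0
  L7←L6: walk L6→L4 to L0
  DF(L0)=∅
  DF(L1)={L4,L7}
  DF(L2)={L4,L7}
  DF(L3)={L4}
  DF(L4)={L7}
  DF(L5)=∅
  DF(L6)={L7}
  DF(L7)=∅
  DF(L8)=∅

φ for t: defs {L0,L1,L2,L3,L5,L6,L8}
  DF⁺ = {L4,L7}

Answer: ["L4", "L7"]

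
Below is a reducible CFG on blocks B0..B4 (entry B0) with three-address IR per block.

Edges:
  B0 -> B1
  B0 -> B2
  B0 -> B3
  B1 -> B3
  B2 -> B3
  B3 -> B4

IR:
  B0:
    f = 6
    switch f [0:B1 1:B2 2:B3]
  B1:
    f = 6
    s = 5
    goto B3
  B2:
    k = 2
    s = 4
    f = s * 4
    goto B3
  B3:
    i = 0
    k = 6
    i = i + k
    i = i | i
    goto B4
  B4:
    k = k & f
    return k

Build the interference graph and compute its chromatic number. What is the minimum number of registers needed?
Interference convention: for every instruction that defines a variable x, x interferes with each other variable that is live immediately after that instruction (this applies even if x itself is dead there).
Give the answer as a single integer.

def/use:
  B0 def {f} use ∅
  B1 def {f,s} use ∅
  B2 def {f,k,s} use ∅
  B3 def {i,k} use ∅
  B4 def {k} use {f,k}

Liveness:
  live B0: ∅→{f}
  live B1: ∅→{f}
  live B2: ∅→{f}
  live B3: {f}→{f,k}
  live B4: {f,k}→∅

Interfere edges:
  f: {i,k,s}
  i: {f,k}
  k: {f,i}
  s: {f}

Chromatic number:
  lower bound: {f,i,k} mutually conflict ⇒ χ ≥ 3
  3-colouring: R0={f}  R1={i,s}  R2={k}
  χ = 3

Answer: 3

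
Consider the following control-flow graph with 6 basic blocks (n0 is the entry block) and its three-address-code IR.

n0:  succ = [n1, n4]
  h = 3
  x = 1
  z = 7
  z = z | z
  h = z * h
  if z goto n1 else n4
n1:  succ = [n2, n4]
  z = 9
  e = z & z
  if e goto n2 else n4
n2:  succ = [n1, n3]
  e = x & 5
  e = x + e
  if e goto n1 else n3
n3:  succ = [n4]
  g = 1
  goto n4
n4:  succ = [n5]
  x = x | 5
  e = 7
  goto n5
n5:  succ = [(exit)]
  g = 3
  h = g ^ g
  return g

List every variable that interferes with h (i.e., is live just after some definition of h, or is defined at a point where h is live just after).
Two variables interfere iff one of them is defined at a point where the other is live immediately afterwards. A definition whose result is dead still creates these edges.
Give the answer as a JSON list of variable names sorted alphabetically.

Answer: ["g", "x", "z"]

Working:
def/use:
  n0: {h,x,z} / ∅
  n1: {e,z} / ∅
  n2: {e} / {x}
  n3: {g} / ∅
  n4: {e,x} / {x}
  n5: {g,h} / ∅

Live sets:
  live n0: ∅→{x}
  live n1: {x}→{x}
  live n2: {x}→{x}
  live n3: {x}→{x}
  live n4: {x}→∅
  live n5: ∅→∅

Conflict graph:
  e↔{x}
  g↔{h,x}
  h↔{g,x,z}
  x↔{e,g,h,z}
  z↔{h,x}

N(h) = ["g", "x", "z"]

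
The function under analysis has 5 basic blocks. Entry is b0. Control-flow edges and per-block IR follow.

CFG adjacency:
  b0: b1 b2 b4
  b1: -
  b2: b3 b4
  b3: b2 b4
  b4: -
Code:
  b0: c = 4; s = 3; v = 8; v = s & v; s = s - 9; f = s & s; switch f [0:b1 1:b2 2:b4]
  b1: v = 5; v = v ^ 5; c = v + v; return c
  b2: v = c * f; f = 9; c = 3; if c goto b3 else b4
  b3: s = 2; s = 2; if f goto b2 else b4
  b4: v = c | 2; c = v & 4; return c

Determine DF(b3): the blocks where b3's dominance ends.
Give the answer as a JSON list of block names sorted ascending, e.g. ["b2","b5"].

Answer: ["b2", "b4"]

Working:
idom tree: b1←b0 b2←b0 b3←b2 b4←b0
Join-block Dom:
  b2: preds {b0,b3}: {b0} ∩ {b0,b2,b3} = {b0}; idom=b0
  b4: preds {b0,b2,b3}: {b0} ∩ {b0,b2} ∩ {b0,b2,b3} = {b0}; idom=b0

Frontier:
  join b2 pred b0: · stop@b0
  join b2 pred b3: b3→b2 stop@b0
  join b4 pred b0: · stop@b0
  join b4 pred b2: b2 stop@b0
  join b4 pred b3: b3→b2 stop@b0
  b0: DF=∅
  b1: DF=∅
  b2: DF={b2,b4}
  b3: DF={b2,b4}
  b4: DF=∅

DF(b3) = ["b2", "b4"]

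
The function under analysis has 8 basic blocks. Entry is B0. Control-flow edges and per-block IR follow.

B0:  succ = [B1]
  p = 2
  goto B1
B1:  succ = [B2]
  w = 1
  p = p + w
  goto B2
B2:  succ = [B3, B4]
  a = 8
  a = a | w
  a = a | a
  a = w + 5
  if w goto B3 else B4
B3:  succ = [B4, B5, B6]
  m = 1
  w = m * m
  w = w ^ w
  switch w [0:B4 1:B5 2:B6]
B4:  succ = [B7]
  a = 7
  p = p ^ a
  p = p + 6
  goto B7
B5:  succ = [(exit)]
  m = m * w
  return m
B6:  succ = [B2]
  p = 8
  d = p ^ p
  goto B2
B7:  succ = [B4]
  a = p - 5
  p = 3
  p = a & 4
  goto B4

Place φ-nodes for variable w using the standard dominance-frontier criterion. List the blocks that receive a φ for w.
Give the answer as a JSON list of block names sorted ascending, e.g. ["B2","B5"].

idom tree: B1←B0 B2←B1 B3←B2 B4←B2 B5←B3 B6←B3 B7←B4
Join-block Dom:
  B2: preds {B1,B6}: {B0,B1} ∩ {B0,B1,B2,B3,B6} = {B0,B1}; idom=B1
  B4: preds {B2,B3,B7}: {B0,B1,B2} ∩ {B0,B1,B2,B3} ∩ {B0,B1,B2,B4,B7} = {B0,B1,B2}; idom=B2

DF derivation:
  B2←B1: walk · to B1
  B2←B6: walk B6→B3→B2 to B1
  B4←B2: walk · to B2
  B4←B3: walk B3 to B2
  B4←B7: walk B7→B4 to B2
  B0: DF=∅
  B1: DF=∅
  B2: DF={B2}
  B3: DF={B2,B4}
  B4: DF={B4}
  B5: DF=∅
  B6: DF={B2}
  B7: DF={B4}

φ for w: defs {B1,B3}
  DF⁺ = {B2,B4}

Answer: ["B2", "B4"]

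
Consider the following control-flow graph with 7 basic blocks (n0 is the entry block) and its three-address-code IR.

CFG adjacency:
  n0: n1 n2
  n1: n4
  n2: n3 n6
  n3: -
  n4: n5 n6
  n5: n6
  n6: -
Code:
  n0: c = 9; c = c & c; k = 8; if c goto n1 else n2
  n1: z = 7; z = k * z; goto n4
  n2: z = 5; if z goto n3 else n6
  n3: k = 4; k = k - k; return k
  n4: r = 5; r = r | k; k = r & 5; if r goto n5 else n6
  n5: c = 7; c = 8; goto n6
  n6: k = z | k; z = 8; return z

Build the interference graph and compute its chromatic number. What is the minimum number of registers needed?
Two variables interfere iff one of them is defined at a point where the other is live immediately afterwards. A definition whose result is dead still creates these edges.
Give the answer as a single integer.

Answer: 3

Analysis:
Per-block:
  n0: {c,k} / ∅
  n1: {z} / {k}
  n2: {z} / ∅
  n3: {k} / ∅
  n4: {k,r} / {k}
  n5: {c} / ∅
  n6: {k,z} / {k,z}

Backward fixpoint:
  n0: in=∅ out={k}
  n1: in={k} out={k,z}
  n2: in={k} out={k,z}
  n3: in=∅ out=∅
  n4: in={k,z} out={k,z}
  n5: in={k,z} out={k,z}
  n6: in={k,z} out=∅

Interference:
  c↔{k,z}
  k↔{c,r,z}
  r↔{k,z}
  z↔{c,k,r}

Chromatic number:
  lower bound: {c,k,z} mutually conflict ⇒ χ ≥ 3
  3-colouring: R0={k}  R1={z}  R2={c,r}
  χ = 3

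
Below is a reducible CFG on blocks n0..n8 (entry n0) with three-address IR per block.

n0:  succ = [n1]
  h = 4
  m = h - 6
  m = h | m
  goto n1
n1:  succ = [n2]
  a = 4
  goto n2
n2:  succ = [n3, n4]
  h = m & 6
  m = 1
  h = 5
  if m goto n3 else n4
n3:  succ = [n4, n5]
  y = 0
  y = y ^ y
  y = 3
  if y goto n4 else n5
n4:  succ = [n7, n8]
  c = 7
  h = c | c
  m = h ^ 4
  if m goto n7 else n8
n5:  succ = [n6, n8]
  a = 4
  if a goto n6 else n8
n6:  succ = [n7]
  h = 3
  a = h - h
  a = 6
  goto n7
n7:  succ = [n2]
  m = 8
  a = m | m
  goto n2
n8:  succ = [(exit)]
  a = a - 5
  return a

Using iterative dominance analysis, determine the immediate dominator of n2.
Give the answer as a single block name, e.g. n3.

idom tree: n1←n0 n2←n1 n3←n2 n4←n2 n5←n3 n6←n5 n7←n2 n8←n2
Dom at joins:
  n2: preds {n1,n7}: {n0,n1} ∩ {n0,n1,n2,n7} = {n0,n1}; idom=n1
  n4: preds {n2,n3}: {n0,n1,n2} ∩ {n0,n1,n2,n3} = {n0,n1,n2}; idom=n2
  n7: preds {n4,n6}: {n0,n1,n2,n4} ∩ {n0,n1,n2,n3,n5,n6} = {n0,n1,n2}; idom=n2
  n8: preds {n4,n5}: {n0,n1,n2,n4} ∩ {n0,n1,n2,n3,n5} = {n0,n1,n2}; idom=n2

idom(n2) = n1

Answer: n1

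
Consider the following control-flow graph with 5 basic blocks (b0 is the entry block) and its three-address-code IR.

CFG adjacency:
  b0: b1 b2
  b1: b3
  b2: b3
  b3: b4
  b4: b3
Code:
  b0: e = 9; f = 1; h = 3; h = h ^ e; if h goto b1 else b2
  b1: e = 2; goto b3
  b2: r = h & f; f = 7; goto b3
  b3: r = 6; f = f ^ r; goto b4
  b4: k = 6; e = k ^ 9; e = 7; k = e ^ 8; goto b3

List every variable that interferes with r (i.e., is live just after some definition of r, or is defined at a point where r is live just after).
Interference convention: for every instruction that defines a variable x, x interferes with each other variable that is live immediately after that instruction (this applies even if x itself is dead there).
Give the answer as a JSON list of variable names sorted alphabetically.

Answer: ["f"]

Working:
def/use:
  b0: def={e,f,h} ue=∅
  b1: def={e} ue=∅
  b2: def={f,r} ue={f,h}
  b3: def={f,r} ue={f}
  b4: def={e,k} ue=∅

Liveness:
  live b0: ∅→{f,h}
  live b1: {f}→{f}
  live b2: {f,h}→{f}
  live b3: {f}→{f}
  live b4: {f}→{f}

Conflict graph:
  e: {f,h}
  f: {e,h,k,r}
  h: {e,f}
  k: {f}
  r: {f}

N(r) = ["f"]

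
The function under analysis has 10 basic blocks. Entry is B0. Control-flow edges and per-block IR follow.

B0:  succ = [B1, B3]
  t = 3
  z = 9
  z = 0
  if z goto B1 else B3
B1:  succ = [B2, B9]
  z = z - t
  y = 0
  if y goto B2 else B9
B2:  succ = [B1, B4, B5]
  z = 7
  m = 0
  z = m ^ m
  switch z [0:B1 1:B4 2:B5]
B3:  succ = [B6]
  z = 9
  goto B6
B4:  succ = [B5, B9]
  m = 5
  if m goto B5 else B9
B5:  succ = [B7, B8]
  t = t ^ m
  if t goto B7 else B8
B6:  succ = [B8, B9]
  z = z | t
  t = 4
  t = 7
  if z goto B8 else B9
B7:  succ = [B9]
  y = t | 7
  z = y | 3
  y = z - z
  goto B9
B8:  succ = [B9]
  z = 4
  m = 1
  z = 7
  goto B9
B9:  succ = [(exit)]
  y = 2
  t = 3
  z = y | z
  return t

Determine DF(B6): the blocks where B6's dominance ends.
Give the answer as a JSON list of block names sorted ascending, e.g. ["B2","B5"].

Answer: ["B8", "B9"]

Working:
idom tree: B1←B0 B2←B1 B3←B0 B4←B2 B5←B2 B6←B3 B7←B5 B8←B0 B9←B0
Dom∩ at merges:
  B1: preds {B0,B2}: {B0} ∩ {B0,B1,B2} = {B0}; idom=B0
  B5: preds {B2,B4}: {B0,B1,B2} ∩ {B0,B1,B2,B4} = {B0,B1,B2}; idom=B2
  B8: preds {B5,B6}: {B0,B1,B2,B5} ∩ {B0,B3,B6} = {B0}; idom=B0
  B9: preds {B1,B4,B6,B7,B8}: {B0,B1} ∩ {B0,B1,B2,B4} ∩ {B0,B3,B6} ∩ {B0,B1,B2,B5,B7} ∩ {B0,B8} = {B0}; idom=B0

DF walk-up:
  B1←B0: walk · to B0
  B1←B2: walk B2→B1 to B0
  B5←B2: walk · to B2
  B5←B4: walk B4 to B2
  B8←B5: walk B5→B2→B1 to B0
  B8←B6: walk B6→B3 to B0
  B9←B1: walk B1 to B0
  B9←B4: walk B4→B2→B1 to B0
  B9←B6: walk B6→B3 to B0
  B9←B7: walk B7→B5→B2→B1 to B0
  B9←B8: walk B8 to B0
  DF(B0)=∅
  DF(B1)={B1,B8,B9}
  DF(B2)={B1,B8,B9}
  DF(B3)={B8,B9}
  DF(B4)={B5,B9}
  DF(B5)={B8,B9}
  DF(B6)={B8,B9}
  DF(B7)={B9}
  DF(B8)={B9}
  DF(B9)=∅

DF(B6) = ["B8", "B9"]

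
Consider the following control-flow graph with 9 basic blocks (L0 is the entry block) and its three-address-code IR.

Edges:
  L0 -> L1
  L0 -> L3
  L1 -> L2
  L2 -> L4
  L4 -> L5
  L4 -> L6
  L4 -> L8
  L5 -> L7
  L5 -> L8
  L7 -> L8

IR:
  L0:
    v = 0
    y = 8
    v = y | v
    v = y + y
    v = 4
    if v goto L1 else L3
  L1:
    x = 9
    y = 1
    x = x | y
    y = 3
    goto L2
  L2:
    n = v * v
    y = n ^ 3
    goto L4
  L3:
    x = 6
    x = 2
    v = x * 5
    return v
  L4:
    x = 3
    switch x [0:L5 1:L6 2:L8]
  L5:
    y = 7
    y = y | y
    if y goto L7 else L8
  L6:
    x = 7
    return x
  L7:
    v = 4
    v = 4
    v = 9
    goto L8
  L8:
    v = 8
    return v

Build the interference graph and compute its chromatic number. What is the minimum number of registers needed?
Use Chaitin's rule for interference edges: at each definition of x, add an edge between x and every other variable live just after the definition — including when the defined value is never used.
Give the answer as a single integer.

Answer: 3

Derivation:
def/use:
  L0: {v,y} / ∅
  L1: {x,y} / ∅
  L2: {n,y} / {v}
  L3: {v,x} / ∅
  L4: {x} / ∅
  L5: {y} / ∅
  L6: {x} / ∅
  L7: {v} / ∅
  L8: {v} / ∅

Backward fixpoint:
  L0: in=∅ out={v}
  L1: in={v} out={v}
  L2: in={v} out=∅
  L3: in=∅ out=∅
  L4: in=∅ out=∅
  L5: in=∅ out=∅
  L6: in=∅ out=∅
  L7: in=∅ out=∅
  L8: in=∅ out=∅

Conflict graph:
  n — ∅
  v — {x,y}
  x — {v,y}
  y — {v,x}

Chromatic number:
  {v,x,y} pairwise interfere (3-clique) ⇒ χ ≥ 3
  3-colouring: R0={n,v}  R1={x}  R2={y}
  χ = 3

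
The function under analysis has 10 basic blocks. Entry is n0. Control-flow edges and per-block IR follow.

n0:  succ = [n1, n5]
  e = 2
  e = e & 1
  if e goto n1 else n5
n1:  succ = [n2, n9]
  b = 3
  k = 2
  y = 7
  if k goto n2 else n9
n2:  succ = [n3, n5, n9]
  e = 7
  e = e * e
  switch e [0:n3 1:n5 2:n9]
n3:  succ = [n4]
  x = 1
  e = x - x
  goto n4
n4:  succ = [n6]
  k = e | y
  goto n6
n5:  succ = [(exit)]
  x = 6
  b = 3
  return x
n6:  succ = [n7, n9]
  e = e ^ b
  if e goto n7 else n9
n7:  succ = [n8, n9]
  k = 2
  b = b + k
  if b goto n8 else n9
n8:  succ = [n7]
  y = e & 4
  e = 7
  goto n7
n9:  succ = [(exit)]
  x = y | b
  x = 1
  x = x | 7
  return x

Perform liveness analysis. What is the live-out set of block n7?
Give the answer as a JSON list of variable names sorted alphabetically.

Answer: ["b", "e", "y"]

Working:
Per-block:
  n0: def={e} ue=∅
  n1: def={b,k,y} ue=∅
  n2: def={e} ue=∅
  n3: def={e,x} ue=∅
  n4: def={k} ue={e,y}
  n5: def={b,x} ue=∅
  n6: def={e} ue={b,e}
  n7: def={b,k} ue={b}
  n8: def={e,y} ue={e}
  n9: def={x} ue={b,y}

Liveness:
  n0 li=∅ lo=∅
  n1 li=∅ lo={b,y}
  n2 li={b,y} lo={b,y}
  n3 li={b,y} lo={b,e,y}
  n4 li={b,e,y} lo={b,e,y}
  n5 li=∅ lo=∅
  n6 li={b,e,y} lo={b,e,y}
  n7 li={b,e,y} lo={b,e,y}
  n8 li={b,e} lo={b,e,y}
  n9 li={b,y} lo=∅

live-out(n7) = ["b", "e", "y"]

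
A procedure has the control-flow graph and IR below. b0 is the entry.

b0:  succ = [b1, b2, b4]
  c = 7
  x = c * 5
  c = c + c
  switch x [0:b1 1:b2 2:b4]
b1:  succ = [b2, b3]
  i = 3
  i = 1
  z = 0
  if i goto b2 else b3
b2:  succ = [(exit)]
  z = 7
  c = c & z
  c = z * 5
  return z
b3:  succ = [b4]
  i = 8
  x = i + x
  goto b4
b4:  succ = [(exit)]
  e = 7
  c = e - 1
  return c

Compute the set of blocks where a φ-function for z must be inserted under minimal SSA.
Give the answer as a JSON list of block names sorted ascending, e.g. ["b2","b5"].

Answer: ["b2", "b4"]

Working:
idom tree: b1←b0 b2←b0 b3←b1 b4←b0
Dom at joins:
  b2: preds {b0,b1}: {b0} ∩ {b0,b1} = {b0}; idom=b0
  b4: preds {b0,b3}: {b0} ∩ {b0,b1,b3} = {b0}; idom=b0

DF derivation:
  b2←b0: walk · to b0
  b2←b1: walk b1 to b0
  b4←b0: walk · to b0
  b4←b3: walk b3→b1 to b0
  DF(b0)=∅
  DF(b1)={b2,b4}
  DF(b2)=∅
  DF(b3)={b4}
  DF(b4)=∅

φ for z: defs {b1,b2}
  DF⁺ = {b2,b4}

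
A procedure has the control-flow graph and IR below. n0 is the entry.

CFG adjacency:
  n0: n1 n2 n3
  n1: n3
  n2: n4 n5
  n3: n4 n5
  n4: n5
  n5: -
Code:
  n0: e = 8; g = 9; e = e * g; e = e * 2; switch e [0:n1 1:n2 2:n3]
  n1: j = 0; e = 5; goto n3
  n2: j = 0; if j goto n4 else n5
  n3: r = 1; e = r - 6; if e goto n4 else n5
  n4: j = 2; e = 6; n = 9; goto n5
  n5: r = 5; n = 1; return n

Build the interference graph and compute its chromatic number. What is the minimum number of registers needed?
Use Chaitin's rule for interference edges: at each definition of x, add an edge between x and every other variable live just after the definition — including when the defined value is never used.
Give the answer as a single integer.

Answer: 2

Working:
def/use:
  n0: {e,g} / ∅
  n1: {e,j} / ∅
  n2: {j} / ∅
  n3: {e,r} / ∅
  n4: {e,j,n} / ∅
  n5: {n,r} / ∅

Live sets:
  n0 li=∅ lo=∅
  n1 li=∅ lo=∅
  n2 li=∅ lo=∅
  n3 li=∅ lo=∅
  n4 li=∅ lo=∅
  n5 li=∅ lo=∅

Interference:
  e↔{g}
  g↔{e}
  j↔∅
  n↔∅
  r↔∅

Colouring:
  clique {e,g} ⇒ need ≥ 2
  2-colouring: R0={e,j,n,r}  R1={g}
  χ = 2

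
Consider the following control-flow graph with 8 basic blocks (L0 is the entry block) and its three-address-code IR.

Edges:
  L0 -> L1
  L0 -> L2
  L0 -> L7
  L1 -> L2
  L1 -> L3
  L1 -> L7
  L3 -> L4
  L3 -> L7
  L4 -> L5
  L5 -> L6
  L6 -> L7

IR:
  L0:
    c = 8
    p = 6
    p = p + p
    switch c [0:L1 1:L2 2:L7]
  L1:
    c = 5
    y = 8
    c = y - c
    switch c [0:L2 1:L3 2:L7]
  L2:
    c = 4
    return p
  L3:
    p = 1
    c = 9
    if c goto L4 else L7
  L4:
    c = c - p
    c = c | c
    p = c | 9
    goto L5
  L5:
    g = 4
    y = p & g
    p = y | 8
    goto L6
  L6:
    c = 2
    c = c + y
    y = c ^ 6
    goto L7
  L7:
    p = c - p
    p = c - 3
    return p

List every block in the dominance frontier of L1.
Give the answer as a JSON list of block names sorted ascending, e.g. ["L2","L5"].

Answer: ["L2", "L7"]

Derivation:
idom tree: L1←L0 L2←L0 L3←L1 L4←L3 L5←L4 L6←L5 L7←L0
Join-block Dom:
  L2: preds {L0,L1}: {L0} ∩ {L0,L1} = {L0}; idom=L0
  L7: preds {L0,L1,L3,L6}: {L0} ∩ {L0,L1} ∩ {L0,L1,L3} ∩ {L0,L1,L3,L4,L5,L6} = {L0}; idom=L0

DF walk-up:
  L2←L0: walk · to L0
  L2←L1: walk L1 to L0
  L7←L0: walk · to L0
  L7←L1: walk L1 to L0
  L7←L3: walk L3→L1 to L0
  L7←L6: walk L6→L5→L4→L3→L1 to L0
  L0 → ∅
  L1 → {L2,L7}
  L2 → ∅
  L3 → {L7}
  L4 → {L7}
  L5 → {L7}
  L6 → {L7}
  L7 → ∅

DF(L1) = ["L2", "L7"]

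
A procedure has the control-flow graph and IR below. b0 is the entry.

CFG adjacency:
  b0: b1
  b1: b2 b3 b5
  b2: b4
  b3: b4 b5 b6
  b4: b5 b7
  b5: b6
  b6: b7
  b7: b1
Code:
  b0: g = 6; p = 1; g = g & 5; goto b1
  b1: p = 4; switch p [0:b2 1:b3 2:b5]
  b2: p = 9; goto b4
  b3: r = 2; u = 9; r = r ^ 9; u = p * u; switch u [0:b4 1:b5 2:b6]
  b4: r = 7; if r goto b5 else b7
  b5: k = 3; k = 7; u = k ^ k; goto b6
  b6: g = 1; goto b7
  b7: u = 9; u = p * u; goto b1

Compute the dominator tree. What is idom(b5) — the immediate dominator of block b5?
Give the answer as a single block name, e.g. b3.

idom tree: b1←b0 b2←b1 b3←b1 b4←b1 b5←b1 b6←b1 b7←b1
Dom∩ at merges:
  b1: preds {b0,b7}: {b0} ∩ {b0,b1,b7} = {b0}; idom=b0
  b4: preds {b2,b3}: {b0,b1,b2} ∩ {b0,b1,b3} = {b0,b1}; idom=b1
  b5: preds {b1,b3,b4}: {b0,b1} ∩ {b0,b1,b3} ∩ {b0,b1,b4} = {b0,b1}; idom=b1
  b6: preds {b3,b5}: {b0,b1,b3} ∩ {b0,b1,b5} = {b0,b1}; idom=b1
  b7: preds {b4,b6}: {b0,b1,b4} ∩ {b0,b1,b6} = {b0,b1}; idom=b1

idom(b5) = b1

Answer: b1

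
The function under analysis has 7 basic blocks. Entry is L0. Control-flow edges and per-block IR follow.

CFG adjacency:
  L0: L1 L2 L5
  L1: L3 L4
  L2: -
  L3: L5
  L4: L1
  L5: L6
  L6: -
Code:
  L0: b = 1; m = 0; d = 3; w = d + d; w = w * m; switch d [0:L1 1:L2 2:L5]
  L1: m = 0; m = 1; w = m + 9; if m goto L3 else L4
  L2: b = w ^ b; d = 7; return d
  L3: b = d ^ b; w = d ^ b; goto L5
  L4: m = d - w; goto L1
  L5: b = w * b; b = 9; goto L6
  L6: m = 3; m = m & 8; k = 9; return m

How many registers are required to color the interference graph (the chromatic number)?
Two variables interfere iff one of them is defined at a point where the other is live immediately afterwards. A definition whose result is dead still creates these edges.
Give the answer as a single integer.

Block summaries:
  L0: {b,d,m,w} / ∅
  L1: {m,w} / ∅
  L2: {b,d} / {b,w}
  L3: {b,w} / {b,d}
  L4: {m} / {d,w}
  L5: {b} / {b,w}
  L6: {k,m} / ∅

Live sets:
  L0 li=∅ lo={b,d,w}
  L1 li={b,d} lo={b,d,w}
  L2 li={b,w} lo=∅
  L3 li={b,d} lo={b,w}
  L4 li={b,d,w} lo={b,d}
  L5 li={b,w} lo=∅
  L6 li=∅ lo=∅

Interfere edges:
  b↔{d,m,w}
  d↔{b,m,w}
  k↔{m}
  m↔{b,d,k,w}
  w↔{b,d,m}

Chromatic number:
  lower bound: {b,d,m,w} mutually conflict ⇒ χ ≥ 4
  4-colouring: c0={m}  c1={b,k}  c2={d}  c3={w}
  χ = 4

Answer: 4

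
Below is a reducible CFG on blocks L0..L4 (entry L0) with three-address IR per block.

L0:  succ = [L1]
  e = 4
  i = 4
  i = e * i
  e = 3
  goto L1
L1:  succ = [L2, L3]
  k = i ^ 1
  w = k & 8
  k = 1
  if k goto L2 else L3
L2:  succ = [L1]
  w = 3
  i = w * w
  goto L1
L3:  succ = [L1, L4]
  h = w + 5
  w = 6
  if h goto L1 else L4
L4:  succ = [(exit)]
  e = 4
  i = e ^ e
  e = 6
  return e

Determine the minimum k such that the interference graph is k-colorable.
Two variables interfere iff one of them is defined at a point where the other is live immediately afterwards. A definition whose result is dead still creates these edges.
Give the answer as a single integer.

Answer: 3

Derivation:
Block summaries:
  L0: def={e,i} ue=∅
  L1: def={k,w} ue={i}
  L2: def={i,w} ue=∅
  L3: def={h,w} ue={w}
  L4: def={e,i} ue=∅

Liveness:
  L0: in=∅ out={i}
  L1: in={i} out={i,w}
  L2: in=∅ out={i}
  L3: in={i,w} out={i}
  L4: in=∅ out=∅

Interfere edges:
  e↔{i}
  h↔{i,w}
  i↔{e,h,k,w}
  k↔{i,w}
  w↔{h,i,k}

Chromatic number:
  clique {h,i,w} ⇒ need ≥ 3
  assign e→r1 h→r2 i→r0 k→r2 w→r1 — no edge inside a register ⇒ χ ≤ 3
  χ = 3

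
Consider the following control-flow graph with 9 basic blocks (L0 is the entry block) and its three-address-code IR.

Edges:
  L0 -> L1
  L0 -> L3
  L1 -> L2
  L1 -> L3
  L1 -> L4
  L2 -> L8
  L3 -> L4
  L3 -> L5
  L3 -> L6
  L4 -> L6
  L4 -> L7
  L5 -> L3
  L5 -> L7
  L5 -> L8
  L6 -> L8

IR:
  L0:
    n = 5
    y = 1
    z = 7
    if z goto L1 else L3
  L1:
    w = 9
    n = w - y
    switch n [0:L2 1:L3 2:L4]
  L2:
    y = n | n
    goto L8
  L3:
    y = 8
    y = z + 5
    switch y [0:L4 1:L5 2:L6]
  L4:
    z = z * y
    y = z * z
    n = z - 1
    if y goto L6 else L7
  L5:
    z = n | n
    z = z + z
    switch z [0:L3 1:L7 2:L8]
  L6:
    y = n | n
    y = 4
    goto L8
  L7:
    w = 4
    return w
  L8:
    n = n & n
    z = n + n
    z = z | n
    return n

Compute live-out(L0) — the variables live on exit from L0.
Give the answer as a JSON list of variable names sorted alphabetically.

Answer: ["n", "y", "z"]

Working:
Per-block:
  L0: def={n,y,z} ue=∅
  L1: def={n,w} ue={y}
  L2: def={y} ue={n}
  L3: def={y} ue={z}
  L4: def={n,y,z} ue={y,z}
  L5: def={z} ue={n}
  L6: def={y} ue={n}
  L7: def={w} ue=∅
  L8: def={n,z} ue={n}

Liveness:
  L0: in=∅ out={n,y,z}
  L1: in={y,z} out={n,y,z}
  L2: in={n} out={n}
  L3: in={n,z} out={n,y,z}
  L4: in={y,z} out={n}
  L5: in={n} out={n,z}
  L6: in={n} out={n}
  L7: in=∅ out=∅
  L8: in={n} out=∅

live-out(L0) = ["n", "y", "z"]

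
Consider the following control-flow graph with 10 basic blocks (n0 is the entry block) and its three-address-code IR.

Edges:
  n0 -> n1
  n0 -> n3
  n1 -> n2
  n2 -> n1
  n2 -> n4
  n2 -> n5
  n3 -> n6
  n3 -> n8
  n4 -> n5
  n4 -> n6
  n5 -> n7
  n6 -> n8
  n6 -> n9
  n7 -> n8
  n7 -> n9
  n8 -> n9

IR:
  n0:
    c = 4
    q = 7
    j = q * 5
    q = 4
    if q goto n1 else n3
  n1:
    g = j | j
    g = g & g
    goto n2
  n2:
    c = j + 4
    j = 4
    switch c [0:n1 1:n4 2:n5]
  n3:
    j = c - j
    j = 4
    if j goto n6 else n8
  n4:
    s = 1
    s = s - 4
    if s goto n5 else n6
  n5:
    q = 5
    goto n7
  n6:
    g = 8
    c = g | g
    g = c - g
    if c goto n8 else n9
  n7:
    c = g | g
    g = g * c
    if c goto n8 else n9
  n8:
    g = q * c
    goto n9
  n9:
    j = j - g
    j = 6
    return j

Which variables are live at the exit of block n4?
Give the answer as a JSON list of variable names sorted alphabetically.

Answer: ["g", "j", "q"]

Derivation:
def/use:
  n0: def={c,j,q} ue=∅
  n1: def={g} ue={j}
  n2: def={c,j} ue={j}
  n3: def={j} ue={c,j}
  n4: def={s} ue=∅
  n5: def={q} ue=∅
  n6: def={c,g} ue=∅
  n7: def={c,g} ue={g}
  n8: def={g} ue={c,q}
  n9: def={j} ue={g,j}

Live sets:
  n0: in=∅ out={c,j,q}
  n1: in={j,q} out={g,j,q}
  n2: in={g,j,q} out={g,j,q}
  n3: in={c,j,q} out={c,j,q}
  n4: in={g,j,q} out={g,j,q}
  n5: in={g,j} out={g,j,q}
  n6: in={j,q} out={c,g,j,q}
  n7: in={g,j,q} out={c,g,j,q}
  n8: in={c,j,q} out={g,j}
  n9: in={g,j} out=∅

live-out(n4) = ["g", "j", "q"]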